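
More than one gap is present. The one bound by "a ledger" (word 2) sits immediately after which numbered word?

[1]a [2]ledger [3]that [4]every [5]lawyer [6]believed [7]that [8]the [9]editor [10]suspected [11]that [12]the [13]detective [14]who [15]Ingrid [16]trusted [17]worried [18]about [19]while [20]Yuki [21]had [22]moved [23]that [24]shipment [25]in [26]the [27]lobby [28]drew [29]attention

18

The displaced element is "a ledger" (word 2).
It is linked across 2 clause boundaries (that → that).
It functions as the object of the preposition "about" of "worried", so the gap sits immediately after word 18 ("about").
Base order: Every lawyer believed that the editor suspected that the detective who Ingrid trusted worried about a ledger while Yuki had moved that shipment in the lobby.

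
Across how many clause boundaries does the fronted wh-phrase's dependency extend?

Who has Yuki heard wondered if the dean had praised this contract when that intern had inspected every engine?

1

"who" is extracted from the subject of "wondered".
Boundaries crossed, outermost first: [Ø] — 1 in total.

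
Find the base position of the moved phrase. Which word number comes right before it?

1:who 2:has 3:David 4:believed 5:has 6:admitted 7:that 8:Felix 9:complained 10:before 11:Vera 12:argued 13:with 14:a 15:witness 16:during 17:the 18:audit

The displaced element is "who" (word 1).
It is linked across 1 clause boundary (Ø).
It functions as the subject of "admitted", so the gap sits immediately after word 4 ("believed").
Base order: David has believed that who has admitted that Felix complained before Vera argued with a witness during the audit.

4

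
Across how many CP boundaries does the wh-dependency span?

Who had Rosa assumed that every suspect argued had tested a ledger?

2

"who" is extracted from the subject of "tested".
Boundaries crossed, outermost first: [that], [Ø] — 2 in total.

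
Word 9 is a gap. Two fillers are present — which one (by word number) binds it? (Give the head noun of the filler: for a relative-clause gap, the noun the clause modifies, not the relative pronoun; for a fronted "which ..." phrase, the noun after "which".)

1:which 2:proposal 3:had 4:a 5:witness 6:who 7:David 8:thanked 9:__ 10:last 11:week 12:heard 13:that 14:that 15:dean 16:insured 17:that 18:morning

The marked gap is inside the relative clause, the direct object of "thanked".
Its filler is the head noun "witness" (via "who"), at word 5.
(The other dependency links word 2 to a gap after word 16.)

5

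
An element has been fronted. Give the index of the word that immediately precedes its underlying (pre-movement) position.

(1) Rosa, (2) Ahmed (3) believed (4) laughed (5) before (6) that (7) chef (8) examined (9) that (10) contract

3

The displaced element is "Rosa" (word 1).
It is linked across 1 clause boundary (Ø).
It functions as the subject of "laughed", so the gap sits immediately after word 3 ("believed").
Base order: Ahmed believed Rosa laughed before that chef examined that contract.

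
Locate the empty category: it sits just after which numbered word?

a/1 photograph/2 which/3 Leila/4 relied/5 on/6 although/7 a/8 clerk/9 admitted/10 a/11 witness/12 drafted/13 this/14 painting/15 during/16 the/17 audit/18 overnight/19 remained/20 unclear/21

6

The displaced element is "a photograph" (word 2).
It functions as the object of the preposition "on" of "relied", so the gap sits immediately after word 6 ("on").
Base order: Leila relied on a photograph although a clerk admitted a witness drafted this painting during the audit overnight.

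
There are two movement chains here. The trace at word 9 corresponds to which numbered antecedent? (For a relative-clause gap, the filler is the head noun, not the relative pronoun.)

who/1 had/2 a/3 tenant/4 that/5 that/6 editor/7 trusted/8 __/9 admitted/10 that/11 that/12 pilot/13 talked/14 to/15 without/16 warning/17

4

The marked gap is inside the relative clause, the direct object of "trusted".
Its filler is the head noun "tenant" (via "that"), at word 4.
(The other dependency links word 1 to a gap after word 15.)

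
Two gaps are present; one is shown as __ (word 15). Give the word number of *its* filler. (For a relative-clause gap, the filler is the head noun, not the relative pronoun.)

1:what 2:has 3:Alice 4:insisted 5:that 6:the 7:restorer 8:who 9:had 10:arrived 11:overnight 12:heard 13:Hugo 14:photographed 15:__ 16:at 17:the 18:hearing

1

The marked gap is the direct object of "photographed".
Its filler is the fronted wh-phrase "what", at word 1.
(The other dependency links word 7 to a gap after word 8.)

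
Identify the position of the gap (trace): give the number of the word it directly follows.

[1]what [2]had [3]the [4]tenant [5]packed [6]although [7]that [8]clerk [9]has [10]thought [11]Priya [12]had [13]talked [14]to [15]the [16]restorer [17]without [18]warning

5

The displaced element is "what" (word 1).
It functions as the direct object of "packed", so the gap sits immediately after word 5 ("packed").
Base order: The tenant had packed what although that clerk has thought Priya had talked to the restorer without warning.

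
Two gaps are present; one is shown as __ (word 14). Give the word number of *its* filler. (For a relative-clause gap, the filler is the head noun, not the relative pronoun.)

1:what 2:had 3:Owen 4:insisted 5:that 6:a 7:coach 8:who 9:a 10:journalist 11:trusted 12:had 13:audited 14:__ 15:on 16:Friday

The marked gap is the direct object of "audited".
Its filler is the fronted wh-phrase "what", at word 1.
(The other dependency links word 7 to a gap after word 11.)

1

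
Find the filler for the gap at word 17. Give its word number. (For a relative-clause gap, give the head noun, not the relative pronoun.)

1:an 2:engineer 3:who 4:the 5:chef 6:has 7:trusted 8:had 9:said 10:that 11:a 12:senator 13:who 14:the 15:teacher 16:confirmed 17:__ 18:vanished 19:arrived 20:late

12

The gap at 17 is the subject of "vanished", inside a relative clause.
The relative pronoun is "who" (word 13); it is bound by the head noun immediately before it.
Its filler is the head noun "senator", at word 12.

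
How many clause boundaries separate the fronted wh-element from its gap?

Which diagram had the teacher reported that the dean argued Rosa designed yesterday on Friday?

2

"which diagram" is extracted from the object of "designed".
Boundaries crossed, outermost first: [that], [Ø] — 2 in total.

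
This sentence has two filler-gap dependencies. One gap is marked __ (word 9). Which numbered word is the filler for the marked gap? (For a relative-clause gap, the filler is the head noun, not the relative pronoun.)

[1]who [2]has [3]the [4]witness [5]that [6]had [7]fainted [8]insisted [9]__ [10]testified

1

The marked gap is the subject of "testified".
Its filler is the fronted wh-phrase "who", at word 1.
(The other dependency links word 4 to a gap after word 5.)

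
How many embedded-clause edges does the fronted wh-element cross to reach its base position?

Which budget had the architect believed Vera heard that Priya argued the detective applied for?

3

"which budget" is extracted from the PP object of "applied".
Boundaries crossed, outermost first: [Ø], [that], [Ø] — 3 in total.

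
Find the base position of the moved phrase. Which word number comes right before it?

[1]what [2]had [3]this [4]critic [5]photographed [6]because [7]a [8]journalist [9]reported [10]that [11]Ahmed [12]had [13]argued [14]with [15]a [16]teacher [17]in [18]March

5

The displaced element is "what" (word 1).
It functions as the direct object of "photographed", so the gap sits immediately after word 5 ("photographed").
Base order: This critic had photographed what because a journalist reported that Ahmed had argued with a teacher in March.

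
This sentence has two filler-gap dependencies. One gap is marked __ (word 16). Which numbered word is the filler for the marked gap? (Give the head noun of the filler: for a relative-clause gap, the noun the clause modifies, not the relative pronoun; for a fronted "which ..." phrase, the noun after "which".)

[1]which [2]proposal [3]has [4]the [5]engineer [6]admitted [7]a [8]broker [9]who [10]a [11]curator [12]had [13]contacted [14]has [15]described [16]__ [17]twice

2

The marked gap is the direct object of "described".
Its filler is the fronted wh-phrase "which proposal", at word 2.
(The other dependency links word 8 to a gap after word 13.)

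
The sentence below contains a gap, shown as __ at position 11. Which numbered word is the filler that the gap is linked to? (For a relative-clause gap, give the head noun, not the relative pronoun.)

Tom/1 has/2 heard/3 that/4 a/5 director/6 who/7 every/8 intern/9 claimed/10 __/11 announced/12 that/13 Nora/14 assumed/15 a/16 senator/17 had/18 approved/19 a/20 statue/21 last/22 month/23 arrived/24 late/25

The gap at 11 is the subject of "announced", inside a relative clause.
The relative pronoun is "who" (word 7); it is bound by the head noun immediately before it.
Its filler is the head noun "director", at word 6.

6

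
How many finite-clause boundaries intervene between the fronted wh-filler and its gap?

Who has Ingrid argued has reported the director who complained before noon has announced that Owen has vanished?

1

"who" is extracted from the subject of "reported".
Boundaries crossed, outermost first: [Ø] — 1 in total.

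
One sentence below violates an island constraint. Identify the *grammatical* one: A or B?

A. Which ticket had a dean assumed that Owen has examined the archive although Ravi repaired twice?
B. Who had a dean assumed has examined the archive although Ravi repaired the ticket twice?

B

In A, the wh-phrase is extracted from inside an adjunct island (introduced by "although"), which blocks movement.
In B, the extraction path crosses only that-complement boundaries, which are transparent.
So B is grammatical.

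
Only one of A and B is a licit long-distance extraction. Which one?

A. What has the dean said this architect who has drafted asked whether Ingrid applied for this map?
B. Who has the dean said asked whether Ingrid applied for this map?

In A, the wh-phrase is extracted from inside a complex-NP island (relative clause) (introduced by "who"), which blocks movement.
In B, the extraction path crosses only that-complement boundaries, which are transparent.
So B is grammatical.

B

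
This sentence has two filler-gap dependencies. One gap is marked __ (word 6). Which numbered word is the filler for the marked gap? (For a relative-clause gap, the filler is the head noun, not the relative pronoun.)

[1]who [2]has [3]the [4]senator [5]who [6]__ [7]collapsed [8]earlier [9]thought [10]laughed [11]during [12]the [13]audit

The marked gap is inside the relative clause, the subject of "collapsed".
Its filler is the head noun "senator" (via "who"), at word 4.
(The other dependency links word 1 to a gap after word 9.)

4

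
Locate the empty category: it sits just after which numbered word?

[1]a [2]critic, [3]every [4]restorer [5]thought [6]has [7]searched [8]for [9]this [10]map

The displaced element is "a critic" (word 2).
It is linked across 1 clause boundary (Ø).
It functions as the subject of "searched", so the gap sits immediately after word 5 ("thought").
Base order: Every restorer thought that a critic has searched for this map.

5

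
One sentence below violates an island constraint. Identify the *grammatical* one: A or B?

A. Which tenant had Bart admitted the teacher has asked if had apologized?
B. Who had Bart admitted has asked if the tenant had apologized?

B

In A, the wh-phrase is extracted from inside a wh-island (introduced by "if"), which blocks movement.
In B, the extraction path crosses only that-complement boundaries, which are transparent.
So B is grammatical.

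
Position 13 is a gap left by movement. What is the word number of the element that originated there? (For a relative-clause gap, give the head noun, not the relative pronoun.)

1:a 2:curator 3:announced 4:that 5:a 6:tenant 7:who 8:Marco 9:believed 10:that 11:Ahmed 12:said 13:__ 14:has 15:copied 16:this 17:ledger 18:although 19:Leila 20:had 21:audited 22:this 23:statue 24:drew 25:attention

6

The gap at 13 is the subject of "copied", inside a relative clause.
The relative pronoun is "who" (word 7); it is bound by the head noun immediately before it.
Its filler is the head noun "tenant", at word 6.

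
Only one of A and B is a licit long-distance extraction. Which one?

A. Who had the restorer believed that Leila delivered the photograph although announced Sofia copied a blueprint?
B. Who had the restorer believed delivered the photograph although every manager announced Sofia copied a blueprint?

B

In A, the wh-phrase is extracted from inside an adjunct island (introduced by "although"), which blocks movement.
In B, the extraction path crosses only that-complement boundaries, which are transparent.
So B is grammatical.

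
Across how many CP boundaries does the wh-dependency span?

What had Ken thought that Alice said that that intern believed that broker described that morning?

3

"what" is extracted from the object of "described".
Boundaries crossed, outermost first: [that], [that], [Ø] — 3 in total.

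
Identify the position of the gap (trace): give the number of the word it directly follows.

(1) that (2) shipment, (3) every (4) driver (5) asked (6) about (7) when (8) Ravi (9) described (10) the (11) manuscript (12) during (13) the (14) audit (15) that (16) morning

The displaced element is "that shipment" (word 2).
It functions as the object of the preposition "about" of "asked", so the gap sits immediately after word 6 ("about").
Base order: Every driver asked about that shipment when Ravi described the manuscript during the audit that morning.

6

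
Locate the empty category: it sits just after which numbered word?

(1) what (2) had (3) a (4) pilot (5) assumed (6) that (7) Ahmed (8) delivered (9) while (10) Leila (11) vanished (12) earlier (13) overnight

8

The displaced element is "what" (word 1).
It is linked across 1 clause boundary (that).
It functions as the direct object of "delivered", so the gap sits immediately after word 8 ("delivered").
Base order: A pilot had assumed that Ahmed delivered what while Leila vanished earlier overnight.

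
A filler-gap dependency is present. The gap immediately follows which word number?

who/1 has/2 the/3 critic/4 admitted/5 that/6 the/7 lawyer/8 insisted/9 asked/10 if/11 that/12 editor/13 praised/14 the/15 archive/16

9

The displaced element is "who" (word 1).
It is linked across 2 clause boundaries (that → Ø).
It functions as the subject of "asked", so the gap sits immediately after word 9 ("insisted").
Base order: The critic has admitted that the lawyer insisted that who asked if that editor praised the archive.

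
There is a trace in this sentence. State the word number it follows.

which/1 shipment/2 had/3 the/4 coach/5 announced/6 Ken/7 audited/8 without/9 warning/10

The displaced element is "which shipment" (word 2).
It is linked across 1 clause boundary (Ø).
It functions as the direct object of "audited", so the gap sits immediately after word 8 ("audited").
Base order: The coach had announced Ken audited which shipment without warning.

8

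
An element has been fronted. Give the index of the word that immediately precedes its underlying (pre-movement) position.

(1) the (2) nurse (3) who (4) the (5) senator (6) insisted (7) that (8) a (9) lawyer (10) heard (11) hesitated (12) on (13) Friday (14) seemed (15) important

The displaced element is "the nurse" (word 2).
It is linked across 2 clause boundaries (that → Ø).
It functions as the subject of "hesitated", so the gap sits immediately after word 10 ("heard").
Base order: The senator insisted that a lawyer heard the nurse hesitated on Friday.

10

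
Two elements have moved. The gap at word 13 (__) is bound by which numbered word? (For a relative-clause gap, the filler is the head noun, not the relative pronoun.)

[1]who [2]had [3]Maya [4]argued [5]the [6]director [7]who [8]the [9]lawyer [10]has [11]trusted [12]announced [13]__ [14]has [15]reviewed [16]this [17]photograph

The marked gap is the subject of "reviewed".
Its filler is the fronted wh-phrase "who", at word 1.
(The other dependency links word 6 to a gap after word 11.)

1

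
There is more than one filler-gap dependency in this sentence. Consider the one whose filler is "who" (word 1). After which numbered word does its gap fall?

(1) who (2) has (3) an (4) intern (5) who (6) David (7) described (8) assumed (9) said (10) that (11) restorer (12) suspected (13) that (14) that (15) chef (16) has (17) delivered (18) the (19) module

8

The displaced element is "who" (word 1).
It is linked across 1 clause boundary (Ø).
It functions as the subject of "said", so the gap sits immediately after word 8 ("assumed").
Base order: An intern who David described has assumed that who said that restorer suspected that that chef has delivered the module.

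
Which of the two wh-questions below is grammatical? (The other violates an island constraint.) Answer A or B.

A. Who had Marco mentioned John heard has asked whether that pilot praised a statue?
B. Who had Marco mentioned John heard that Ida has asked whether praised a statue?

A

In B, the wh-phrase is extracted from inside a wh-island (introduced by "whether"), which blocks movement.
In A, the extraction path crosses only that-complement boundaries, which are transparent.
So A is grammatical.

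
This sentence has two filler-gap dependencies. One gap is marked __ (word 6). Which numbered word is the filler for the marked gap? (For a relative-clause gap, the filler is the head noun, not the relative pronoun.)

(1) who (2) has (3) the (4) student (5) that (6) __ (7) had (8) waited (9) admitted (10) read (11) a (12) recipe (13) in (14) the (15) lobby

The marked gap is inside the relative clause, the subject of "waited".
Its filler is the head noun "student" (via "that"), at word 4.
(The other dependency links word 1 to a gap after word 9.)

4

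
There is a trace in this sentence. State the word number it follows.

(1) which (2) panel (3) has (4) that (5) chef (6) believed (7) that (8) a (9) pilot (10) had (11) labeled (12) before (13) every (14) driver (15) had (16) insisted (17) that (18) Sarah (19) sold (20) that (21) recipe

11

The displaced element is "which panel" (word 2).
It is linked across 1 clause boundary (that).
It functions as the direct object of "labeled", so the gap sits immediately after word 11 ("labeled").
Base order: That chef has believed that a pilot had labeled which panel before every driver had insisted that Sarah sold that recipe.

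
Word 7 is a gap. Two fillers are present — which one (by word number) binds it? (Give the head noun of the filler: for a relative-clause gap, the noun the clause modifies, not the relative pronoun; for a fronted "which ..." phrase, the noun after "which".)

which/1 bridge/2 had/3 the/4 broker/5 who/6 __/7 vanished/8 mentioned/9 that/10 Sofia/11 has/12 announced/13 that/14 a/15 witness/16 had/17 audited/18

5

The marked gap is inside the relative clause, the subject of "vanished".
Its filler is the head noun "broker" (via "who"), at word 5.
(The other dependency links word 2 to a gap after word 18.)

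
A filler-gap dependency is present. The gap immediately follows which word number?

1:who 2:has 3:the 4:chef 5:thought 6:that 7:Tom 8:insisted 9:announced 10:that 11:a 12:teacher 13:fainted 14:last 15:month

The displaced element is "who" (word 1).
It is linked across 2 clause boundaries (that → Ø).
It functions as the subject of "announced", so the gap sits immediately after word 8 ("insisted").
Base order: The chef has thought that Tom insisted that who announced that a teacher fainted last month.

8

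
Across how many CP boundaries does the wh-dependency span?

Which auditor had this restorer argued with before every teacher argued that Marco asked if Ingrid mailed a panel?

0

"which auditor" originates inside the matrix clause — no clause boundary is crossed.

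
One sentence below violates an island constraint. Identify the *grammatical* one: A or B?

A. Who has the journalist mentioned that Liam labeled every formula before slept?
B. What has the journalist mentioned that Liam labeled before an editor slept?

B

In A, the wh-phrase is extracted from inside an adjunct island (introduced by "before"), which blocks movement.
In B, the extraction path crosses only that-complement boundaries, which are transparent.
So B is grammatical.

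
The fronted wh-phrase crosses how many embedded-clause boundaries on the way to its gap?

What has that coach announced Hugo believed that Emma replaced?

"what" is extracted from the object of "replaced".
Boundaries crossed, outermost first: [Ø], [that] — 2 in total.

2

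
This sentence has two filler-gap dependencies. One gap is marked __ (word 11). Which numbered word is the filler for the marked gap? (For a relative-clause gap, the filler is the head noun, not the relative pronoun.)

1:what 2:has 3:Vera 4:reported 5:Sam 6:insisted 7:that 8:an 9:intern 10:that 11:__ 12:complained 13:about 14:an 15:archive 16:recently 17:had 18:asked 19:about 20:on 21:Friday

9

The marked gap is inside the relative clause, the subject of "complained".
Its filler is the head noun "intern" (via "that"), at word 9.
(The other dependency links word 1 to a gap after word 19.)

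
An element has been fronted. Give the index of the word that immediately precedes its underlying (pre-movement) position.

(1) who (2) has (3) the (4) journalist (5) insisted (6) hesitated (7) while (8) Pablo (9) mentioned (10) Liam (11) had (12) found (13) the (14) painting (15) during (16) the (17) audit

5

The displaced element is "who" (word 1).
It is linked across 1 clause boundary (Ø).
It functions as the subject of "hesitated", so the gap sits immediately after word 5 ("insisted").
Base order: The journalist has insisted that who hesitated while Pablo mentioned Liam had found the painting during the audit.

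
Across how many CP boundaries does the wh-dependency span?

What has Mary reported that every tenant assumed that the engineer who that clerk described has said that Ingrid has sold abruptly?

"what" is extracted from the object of "sold".
Boundaries crossed, outermost first: [that], [that], [that] — 3 in total.

3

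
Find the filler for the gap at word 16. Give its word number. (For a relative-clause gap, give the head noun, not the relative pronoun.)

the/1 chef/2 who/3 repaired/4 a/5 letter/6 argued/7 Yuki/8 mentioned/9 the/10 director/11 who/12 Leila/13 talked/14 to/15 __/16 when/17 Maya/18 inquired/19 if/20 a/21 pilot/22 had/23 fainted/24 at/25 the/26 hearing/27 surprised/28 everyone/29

11

The gap at 16 is the prepositional object of "talked", inside a relative clause.
The relative pronoun is "who" (word 12); it is bound by the head noun immediately before it.
Its filler is the head noun "director", at word 11.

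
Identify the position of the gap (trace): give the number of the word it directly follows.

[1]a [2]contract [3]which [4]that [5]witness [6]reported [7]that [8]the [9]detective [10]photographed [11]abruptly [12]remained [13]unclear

10

The displaced element is "a contract" (word 2).
It is linked across 1 clause boundary (that).
It functions as the direct object of "photographed", so the gap sits immediately after word 10 ("photographed").
Base order: That witness reported that the detective photographed a contract abruptly.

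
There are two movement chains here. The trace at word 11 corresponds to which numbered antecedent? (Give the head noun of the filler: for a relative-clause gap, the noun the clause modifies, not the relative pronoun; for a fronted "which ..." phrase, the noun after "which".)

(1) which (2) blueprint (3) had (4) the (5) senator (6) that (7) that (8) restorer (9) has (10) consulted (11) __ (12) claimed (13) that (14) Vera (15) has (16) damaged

The marked gap is inside the relative clause, the direct object of "consulted".
Its filler is the head noun "senator" (via "that"), at word 5.
(The other dependency links word 2 to a gap after word 16.)

5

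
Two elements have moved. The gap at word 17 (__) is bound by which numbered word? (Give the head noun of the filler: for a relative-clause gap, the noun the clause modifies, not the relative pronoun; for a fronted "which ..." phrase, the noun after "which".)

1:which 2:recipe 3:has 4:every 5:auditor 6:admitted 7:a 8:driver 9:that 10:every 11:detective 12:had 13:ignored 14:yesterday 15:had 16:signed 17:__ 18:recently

2

The marked gap is the direct object of "signed".
Its filler is the fronted wh-phrase "which recipe", at word 2.
(The other dependency links word 8 to a gap after word 13.)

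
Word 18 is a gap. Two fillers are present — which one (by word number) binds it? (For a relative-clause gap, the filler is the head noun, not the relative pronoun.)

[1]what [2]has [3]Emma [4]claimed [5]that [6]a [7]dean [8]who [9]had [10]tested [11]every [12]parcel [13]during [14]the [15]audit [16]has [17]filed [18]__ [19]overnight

1

The marked gap is the direct object of "filed".
Its filler is the fronted wh-phrase "what", at word 1.
(The other dependency links word 7 to a gap after word 8.)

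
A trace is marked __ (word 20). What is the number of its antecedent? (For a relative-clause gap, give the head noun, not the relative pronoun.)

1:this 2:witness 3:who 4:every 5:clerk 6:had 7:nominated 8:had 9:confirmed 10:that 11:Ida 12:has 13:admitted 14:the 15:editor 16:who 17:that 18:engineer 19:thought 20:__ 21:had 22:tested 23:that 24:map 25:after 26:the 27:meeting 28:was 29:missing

15

The gap at 20 is the subject of "tested", inside a relative clause.
The relative pronoun is "who" (word 16); it is bound by the head noun immediately before it.
Its filler is the head noun "editor", at word 15.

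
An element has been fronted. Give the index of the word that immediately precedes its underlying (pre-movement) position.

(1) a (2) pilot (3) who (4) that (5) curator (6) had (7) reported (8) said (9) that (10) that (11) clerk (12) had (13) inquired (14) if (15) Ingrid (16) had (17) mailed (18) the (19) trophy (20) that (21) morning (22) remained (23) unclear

The displaced element is "a pilot" (word 2).
It is linked across 1 clause boundary (Ø).
It functions as the subject of "said", so the gap sits immediately after word 7 ("reported").
Base order: That curator had reported that a pilot said that that clerk had inquired if Ingrid had mailed the trophy that morning.

7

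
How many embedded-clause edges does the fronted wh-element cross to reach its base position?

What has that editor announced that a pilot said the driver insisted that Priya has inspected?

"what" is extracted from the object of "inspected".
Boundaries crossed, outermost first: [that], [Ø], [that] — 3 in total.

3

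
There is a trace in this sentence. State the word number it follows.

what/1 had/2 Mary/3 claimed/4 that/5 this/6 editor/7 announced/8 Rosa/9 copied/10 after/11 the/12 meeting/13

10

The displaced element is "what" (word 1).
It is linked across 2 clause boundaries (that → Ø).
It functions as the direct object of "copied", so the gap sits immediately after word 10 ("copied").
Base order: Mary had claimed that this editor announced Rosa copied what after the meeting.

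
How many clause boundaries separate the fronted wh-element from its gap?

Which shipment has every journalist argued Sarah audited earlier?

1

"which shipment" is extracted from the object of "audited".
Boundaries crossed, outermost first: [Ø] — 1 in total.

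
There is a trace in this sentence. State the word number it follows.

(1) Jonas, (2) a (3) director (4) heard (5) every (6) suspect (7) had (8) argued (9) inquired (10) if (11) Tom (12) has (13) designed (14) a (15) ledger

8

The displaced element is "Jonas" (word 1).
It is linked across 2 clause boundaries (Ø → Ø).
It functions as the subject of "inquired", so the gap sits immediately after word 8 ("argued").
Base order: A director heard every suspect had argued that Jonas inquired if Tom has designed a ledger.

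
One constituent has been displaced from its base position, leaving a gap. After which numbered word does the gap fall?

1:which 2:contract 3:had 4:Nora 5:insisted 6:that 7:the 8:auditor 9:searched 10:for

The displaced element is "which contract" (word 2).
It is linked across 1 clause boundary (that).
It functions as the object of the preposition "for" of "searched", so the gap sits immediately after word 10 ("for").
Base order: Nora had insisted that the auditor searched for which contract.

10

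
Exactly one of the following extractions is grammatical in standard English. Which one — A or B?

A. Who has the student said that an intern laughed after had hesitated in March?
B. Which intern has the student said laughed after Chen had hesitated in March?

In A, the wh-phrase is extracted from inside an adjunct island (introduced by "after"), which blocks movement.
In B, the extraction path crosses only that-complement boundaries, which are transparent.
So B is grammatical.

B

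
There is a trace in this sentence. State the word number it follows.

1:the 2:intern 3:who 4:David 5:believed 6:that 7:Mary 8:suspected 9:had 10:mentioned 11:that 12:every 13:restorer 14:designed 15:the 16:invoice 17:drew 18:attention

8

The displaced element is "the intern" (word 2).
It is linked across 2 clause boundaries (that → Ø).
It functions as the subject of "mentioned", so the gap sits immediately after word 8 ("suspected").
Base order: David believed that Mary suspected that the intern had mentioned that every restorer designed the invoice.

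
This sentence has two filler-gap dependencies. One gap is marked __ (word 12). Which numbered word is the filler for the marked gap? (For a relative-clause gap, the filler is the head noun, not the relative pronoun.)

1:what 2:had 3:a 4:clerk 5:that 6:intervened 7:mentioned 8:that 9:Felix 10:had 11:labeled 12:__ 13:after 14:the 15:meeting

1

The marked gap is the direct object of "labeled".
Its filler is the fronted wh-phrase "what", at word 1.
(The other dependency links word 4 to a gap after word 5.)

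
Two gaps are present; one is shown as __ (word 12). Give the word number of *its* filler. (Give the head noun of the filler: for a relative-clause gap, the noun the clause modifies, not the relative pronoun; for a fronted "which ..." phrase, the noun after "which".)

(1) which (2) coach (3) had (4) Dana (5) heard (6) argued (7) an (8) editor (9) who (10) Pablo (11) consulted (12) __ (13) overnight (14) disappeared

8

The marked gap is inside the relative clause, the direct object of "consulted".
Its filler is the head noun "editor" (via "who"), at word 8.
(The other dependency links word 2 to a gap after word 5.)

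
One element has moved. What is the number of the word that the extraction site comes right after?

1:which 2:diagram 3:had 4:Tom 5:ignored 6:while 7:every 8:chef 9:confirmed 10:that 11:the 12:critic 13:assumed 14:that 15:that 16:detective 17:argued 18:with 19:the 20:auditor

The displaced element is "which diagram" (word 2).
It functions as the direct object of "ignored", so the gap sits immediately after word 5 ("ignored").
Base order: Tom had ignored which diagram while every chef confirmed that the critic assumed that that detective argued with the auditor.

5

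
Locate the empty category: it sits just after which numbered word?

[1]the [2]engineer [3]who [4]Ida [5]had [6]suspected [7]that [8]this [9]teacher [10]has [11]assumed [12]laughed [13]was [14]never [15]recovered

11

The displaced element is "the engineer" (word 2).
It is linked across 2 clause boundaries (that → Ø).
It functions as the subject of "laughed", so the gap sits immediately after word 11 ("assumed").
Base order: Ida had suspected that this teacher has assumed the engineer laughed.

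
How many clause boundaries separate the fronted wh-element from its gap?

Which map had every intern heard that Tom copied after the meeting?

"which map" is extracted from the object of "copied".
Boundaries crossed, outermost first: [that] — 1 in total.

1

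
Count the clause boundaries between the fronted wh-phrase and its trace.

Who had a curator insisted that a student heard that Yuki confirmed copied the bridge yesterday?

3

"who" is extracted from the subject of "copied".
Boundaries crossed, outermost first: [that], [that], [Ø] — 3 in total.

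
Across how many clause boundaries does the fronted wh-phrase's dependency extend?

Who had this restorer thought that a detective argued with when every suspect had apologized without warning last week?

"who" is extracted from the PP object of "argued".
Boundaries crossed, outermost first: [that] — 1 in total.

1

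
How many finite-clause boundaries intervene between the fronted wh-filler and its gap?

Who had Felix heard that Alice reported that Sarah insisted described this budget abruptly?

3

"who" is extracted from the subject of "described".
Boundaries crossed, outermost first: [that], [that], [Ø] — 3 in total.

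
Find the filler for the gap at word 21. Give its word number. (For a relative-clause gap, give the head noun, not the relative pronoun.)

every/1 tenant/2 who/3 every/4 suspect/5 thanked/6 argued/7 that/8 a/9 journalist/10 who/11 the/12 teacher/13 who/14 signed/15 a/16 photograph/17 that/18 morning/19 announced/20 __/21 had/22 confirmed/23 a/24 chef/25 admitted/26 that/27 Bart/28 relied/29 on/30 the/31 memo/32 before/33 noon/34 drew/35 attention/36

10

The gap at 21 is the subject of "confirmed", inside a relative clause.
The relative pronoun is "who" (word 11); it is bound by the head noun immediately before it.
Its filler is the head noun "journalist", at word 10.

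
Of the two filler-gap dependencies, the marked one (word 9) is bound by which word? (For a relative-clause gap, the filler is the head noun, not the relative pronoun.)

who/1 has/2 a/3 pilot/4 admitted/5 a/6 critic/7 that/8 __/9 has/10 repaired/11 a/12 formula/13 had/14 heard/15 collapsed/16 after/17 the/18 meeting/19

7

The marked gap is inside the relative clause, the subject of "repaired".
Its filler is the head noun "critic" (via "that"), at word 7.
(The other dependency links word 1 to a gap after word 15.)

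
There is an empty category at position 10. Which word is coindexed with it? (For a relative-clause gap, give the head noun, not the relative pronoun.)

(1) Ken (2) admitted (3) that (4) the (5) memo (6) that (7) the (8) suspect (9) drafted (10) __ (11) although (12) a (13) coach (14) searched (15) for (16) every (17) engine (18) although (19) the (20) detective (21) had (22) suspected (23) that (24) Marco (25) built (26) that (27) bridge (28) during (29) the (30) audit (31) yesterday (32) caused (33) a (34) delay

The gap at 10 is the object of "drafted", inside a relative clause.
The relative pronoun is "that" (word 6); it is bound by the head noun immediately before it.
Its filler is the head noun "memo", at word 5.

5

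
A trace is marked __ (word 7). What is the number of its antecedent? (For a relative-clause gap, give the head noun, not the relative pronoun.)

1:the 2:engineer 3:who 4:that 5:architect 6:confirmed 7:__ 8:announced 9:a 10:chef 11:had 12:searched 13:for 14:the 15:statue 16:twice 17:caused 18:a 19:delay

2

The gap at 7 is the subject of "announced", inside a relative clause.
The relative pronoun is "who" (word 3); it is bound by the head noun immediately before it.
Its filler is the head noun "engineer", at word 2.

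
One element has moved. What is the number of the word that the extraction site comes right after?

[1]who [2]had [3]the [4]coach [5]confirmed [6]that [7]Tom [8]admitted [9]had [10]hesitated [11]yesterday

The displaced element is "who" (word 1).
It is linked across 2 clause boundaries (that → Ø).
It functions as the subject of "hesitated", so the gap sits immediately after word 8 ("admitted").
Base order: The coach had confirmed that Tom admitted who had hesitated yesterday.

8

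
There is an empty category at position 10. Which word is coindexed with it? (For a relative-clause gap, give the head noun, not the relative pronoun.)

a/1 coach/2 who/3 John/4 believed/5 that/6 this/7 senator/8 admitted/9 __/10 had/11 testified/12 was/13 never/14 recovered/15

The gap at 10 is the subject of "testified", inside a relative clause.
The relative pronoun is "who" (word 3); it is bound by the head noun immediately before it.
Its filler is the head noun "coach", at word 2.

2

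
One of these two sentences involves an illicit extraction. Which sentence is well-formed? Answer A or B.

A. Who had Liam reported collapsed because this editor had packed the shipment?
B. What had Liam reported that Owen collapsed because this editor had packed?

A

In B, the wh-phrase is extracted from inside an adjunct island (introduced by "because"), which blocks movement.
In A, the extraction path crosses only that-complement boundaries, which are transparent.
So A is grammatical.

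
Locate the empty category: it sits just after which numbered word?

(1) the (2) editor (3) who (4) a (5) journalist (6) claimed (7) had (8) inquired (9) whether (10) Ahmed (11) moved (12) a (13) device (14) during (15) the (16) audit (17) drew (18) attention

6

The displaced element is "the editor" (word 2).
It is linked across 1 clause boundary (Ø).
It functions as the subject of "inquired", so the gap sits immediately after word 6 ("claimed").
Base order: A journalist claimed that the editor had inquired whether Ahmed moved a device during the audit.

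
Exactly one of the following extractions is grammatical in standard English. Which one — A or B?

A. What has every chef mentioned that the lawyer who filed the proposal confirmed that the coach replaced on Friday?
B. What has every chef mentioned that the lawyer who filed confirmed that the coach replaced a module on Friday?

In B, the wh-phrase is extracted from inside a complex-NP island (relative clause) (introduced by "who"), which blocks movement.
In A, the extraction path crosses only that-complement boundaries, which are transparent.
So A is grammatical.

A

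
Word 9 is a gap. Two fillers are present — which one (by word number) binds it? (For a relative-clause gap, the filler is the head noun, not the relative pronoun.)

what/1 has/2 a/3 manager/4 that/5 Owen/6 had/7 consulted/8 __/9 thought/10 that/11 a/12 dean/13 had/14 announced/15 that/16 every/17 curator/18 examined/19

4

The marked gap is inside the relative clause, the direct object of "consulted".
Its filler is the head noun "manager" (via "that"), at word 4.
(The other dependency links word 1 to a gap after word 19.)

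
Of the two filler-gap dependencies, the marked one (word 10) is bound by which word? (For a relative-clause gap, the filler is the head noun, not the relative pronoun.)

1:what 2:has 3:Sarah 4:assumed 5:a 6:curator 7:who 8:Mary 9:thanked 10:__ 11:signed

The marked gap is inside the relative clause, the direct object of "thanked".
Its filler is the head noun "curator" (via "who"), at word 6.
(The other dependency links word 1 to a gap after word 11.)

6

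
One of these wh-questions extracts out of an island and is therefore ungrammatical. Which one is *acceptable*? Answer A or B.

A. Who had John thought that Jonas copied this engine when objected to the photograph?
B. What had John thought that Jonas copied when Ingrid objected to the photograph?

B

In A, the wh-phrase is extracted from inside an adjunct island (introduced by "when"), which blocks movement.
In B, the extraction path crosses only that-complement boundaries, which are transparent.
So B is grammatical.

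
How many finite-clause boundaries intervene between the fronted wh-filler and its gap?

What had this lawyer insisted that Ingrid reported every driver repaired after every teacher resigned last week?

"what" is extracted from the object of "repaired".
Boundaries crossed, outermost first: [that], [Ø] — 2 in total.

2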